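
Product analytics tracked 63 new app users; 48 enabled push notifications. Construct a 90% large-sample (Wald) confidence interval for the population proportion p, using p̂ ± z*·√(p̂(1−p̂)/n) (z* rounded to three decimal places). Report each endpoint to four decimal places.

p̂ = 48/63 = 0.76190.
SE = √(p̂(1−p̂)/n) = √(0.181406/63) = 0.053661.
The 90% critical value is z* = 1.645.
Margin of error: 1.645 × 0.053661 = 0.08827.
So the interval runs from 0.6736 to 0.8502.

(0.6736, 0.8502)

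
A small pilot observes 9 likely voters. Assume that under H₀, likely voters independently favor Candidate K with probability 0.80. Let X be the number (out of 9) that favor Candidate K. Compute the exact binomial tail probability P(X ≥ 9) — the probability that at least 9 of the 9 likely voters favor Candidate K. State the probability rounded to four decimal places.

X ~ Binomial(n=9, p=0.80).
P(X ≥ 9) = C(9,9)·0.80^9·0.20^0.
= 0.134218 = 0.1342.

P = 0.1342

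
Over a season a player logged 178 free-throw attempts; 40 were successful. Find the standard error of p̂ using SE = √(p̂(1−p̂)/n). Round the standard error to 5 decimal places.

Sample proportion p̂ = 40/178 = 0.22472.
p̂(1−p̂) = 0.22472·0.77528 = 0.174221.
SE = √(0.174221/178) = 0.03129.

SE = 0.03129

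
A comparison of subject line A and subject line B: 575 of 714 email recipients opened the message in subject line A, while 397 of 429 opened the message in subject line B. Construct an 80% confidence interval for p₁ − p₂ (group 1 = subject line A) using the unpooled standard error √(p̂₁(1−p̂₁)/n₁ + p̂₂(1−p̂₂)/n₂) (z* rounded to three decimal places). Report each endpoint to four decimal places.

p̂₁ = 0.80532, p̂₂ = 0.92541, so the observed difference is -0.12009.
Unpooled SE = √(p̂₁(1−p̂₁)/n₁ + p̂₂(1−p̂₂)/n₂) = √(0.000219578 + 0.000160905) = 0.019506.
For 80% confidence, z* = 1.282. Margin of error = 0.02501.
So the interval runs from -0.1451 to -0.0951.

(-0.1451, -0.0951)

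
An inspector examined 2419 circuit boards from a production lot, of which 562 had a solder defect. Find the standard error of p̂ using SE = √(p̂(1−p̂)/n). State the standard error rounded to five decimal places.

SE = 0.00859

With x = 562 successes in n = 2419, p̂ = 0.23233.
p̂(1−p̂) = 0.178353.
Dividing by n and taking the root: √0.000073730 = 0.00859.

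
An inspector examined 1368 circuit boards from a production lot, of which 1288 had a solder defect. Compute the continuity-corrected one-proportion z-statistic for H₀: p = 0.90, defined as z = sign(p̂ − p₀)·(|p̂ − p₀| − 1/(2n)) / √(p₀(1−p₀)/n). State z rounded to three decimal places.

p̂ = 1288/1368 = 0.94152. p̂ − p₀ = 0.041520.
1/(2n) = 0.000365.
Corrected numerator: |0.041520| − 0.000365 = 0.041155.
SE₀ = √(0.90·0.10/1368) = 0.008111.
z = +0.041155/0.008111 = 5.074.

z = 5.074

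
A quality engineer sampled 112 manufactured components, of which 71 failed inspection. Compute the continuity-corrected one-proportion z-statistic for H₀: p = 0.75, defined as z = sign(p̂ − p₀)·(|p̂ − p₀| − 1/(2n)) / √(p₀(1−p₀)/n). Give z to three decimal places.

z = -2.728

The sample proportion is 71/112 = 0.63393. p̂ − p₀ = -0.116071.
Continuity correction 1/(2n) = 1/224 = 0.004464.
Corrected numerator: |-0.116071| − 0.004464 = 0.111607.
SE₀ = √(0.75·0.25/112) = 0.040916.
z = (−)0.111607/0.040916 = -2.728.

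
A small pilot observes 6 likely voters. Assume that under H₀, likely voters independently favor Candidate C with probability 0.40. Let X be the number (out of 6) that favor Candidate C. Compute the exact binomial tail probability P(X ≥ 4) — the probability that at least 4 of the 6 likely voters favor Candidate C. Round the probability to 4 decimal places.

X is binomial with n = 6 and p = 0.40.
P(X ≥ 4) = C(6,4)·0.40^4·0.60^2 + C(6,5)·0.40^5·0.60^1 + C(6,6)·0.40^6·0.60^0.
= 0.138240 + 0.036864 + 0.004096 = 0.1792.

P = 0.1792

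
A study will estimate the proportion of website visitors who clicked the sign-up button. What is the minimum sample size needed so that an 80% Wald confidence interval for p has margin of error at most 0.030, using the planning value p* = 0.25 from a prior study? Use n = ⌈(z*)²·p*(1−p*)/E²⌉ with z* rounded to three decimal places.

n = 343

The 80% critical value is z* = 1.282.
p*(1−p*) = 0.1875.
(z*)²·p*(1−p*)/E² = 1.643524·0.1875/0.000900 = 342.401.
⌈342.401⌉ = 343.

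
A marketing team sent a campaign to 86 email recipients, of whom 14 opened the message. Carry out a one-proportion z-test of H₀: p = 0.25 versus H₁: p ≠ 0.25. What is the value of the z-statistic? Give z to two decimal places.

Sample proportion p̂ = 14/86 = 0.16279.
Under H₀, SE = √(p₀(1−p₀)/n) = √(0.25·0.75/86) = √0.002180233 = 0.046693.
Test statistic: z = -0.08721/0.046693 = -1.87.

z = -1.87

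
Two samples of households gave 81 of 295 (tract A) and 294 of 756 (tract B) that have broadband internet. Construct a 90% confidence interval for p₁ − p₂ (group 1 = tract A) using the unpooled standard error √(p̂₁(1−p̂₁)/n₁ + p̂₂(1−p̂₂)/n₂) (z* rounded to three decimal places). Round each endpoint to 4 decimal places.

(-0.1661, -0.0626)

p̂₁ = 81/295 = 0.27458, p̂₂ = 294/756 = 0.38889; p̂₁ − p̂₂ = -0.11431.
SE = √(0.000675200 + 0.000314358) = √0.000989558 = 0.031457.
z* = 1.645 at the 90% level. Margin of error = 0.05175.
Interval: -0.11431 ± 0.05175 → (-0.1661, -0.0626).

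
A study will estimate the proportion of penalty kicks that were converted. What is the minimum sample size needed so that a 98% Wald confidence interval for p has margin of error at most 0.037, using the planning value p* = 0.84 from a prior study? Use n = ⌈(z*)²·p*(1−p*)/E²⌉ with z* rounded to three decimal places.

n = 532

For 98% confidence, z* = 2.326.
p*(1−p*) = 0.84·0.16 = 0.1344.
(z*)²·p*(1−p*)/E² = 5.410276·0.1344/0.001369 = 531.148.
⌈531.148⌉ = 532.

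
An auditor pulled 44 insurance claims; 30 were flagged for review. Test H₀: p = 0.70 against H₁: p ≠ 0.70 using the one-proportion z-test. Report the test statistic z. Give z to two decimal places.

p̂ = 30/44 = 0.68182.
SE₀ = √(0.70·0.30/44) = 0.069085.
z = (p̂ − p₀)/SE = (0.68182 − 0.70)/0.069085 = -0.26.

z = -0.26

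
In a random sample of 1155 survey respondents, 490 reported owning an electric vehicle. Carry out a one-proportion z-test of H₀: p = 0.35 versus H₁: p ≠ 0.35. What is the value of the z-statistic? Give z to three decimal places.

The sample proportion is 490/1155 = 0.42424.
Under H₀, SE = √(p₀(1−p₀)/n) = √(0.35·0.65/1155) = √0.000196970 = 0.014035.
z = (0.42424 − 0.35)/0.014035 = 0.07424/0.014035 = 5.290.

z = 5.290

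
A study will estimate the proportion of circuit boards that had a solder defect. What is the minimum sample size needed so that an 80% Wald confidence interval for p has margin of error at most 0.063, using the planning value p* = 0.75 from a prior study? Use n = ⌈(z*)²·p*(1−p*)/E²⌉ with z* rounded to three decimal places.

n = 78

For 80% confidence, z* = 1.282.
p*(1−p*) = 0.75·0.25 = 0.1875.
Required n before rounding: 1.643524 × 0.1875 / 0.063² = 77.642.
⌈77.642⌉ = 78.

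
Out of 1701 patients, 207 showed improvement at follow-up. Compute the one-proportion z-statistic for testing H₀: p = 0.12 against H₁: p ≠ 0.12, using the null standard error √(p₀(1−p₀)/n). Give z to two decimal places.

z = 0.21

With x = 207 successes in n = 1701, p̂ = 0.12169.
Under H₀, SE = √(p₀(1−p₀)/n) = √(0.12·0.88/1701) = √0.000062081 = 0.007879.
z = (p̂ − p₀)/SE = (0.12169 − 0.12)/0.007879 = 0.21.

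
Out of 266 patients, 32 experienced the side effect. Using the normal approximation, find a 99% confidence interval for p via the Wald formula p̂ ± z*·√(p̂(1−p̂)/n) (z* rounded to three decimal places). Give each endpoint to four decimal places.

(0.0689, 0.1717)

p̂ = 32/266 = 0.12030.
Standard error of p̂: √(0.105828/266) = √0.000397851 = 0.019946.
For 99% confidence, z* = 2.576.
Margin = 2.576·0.019946 = 0.05138.
So the interval runs from 0.0689 to 0.1717.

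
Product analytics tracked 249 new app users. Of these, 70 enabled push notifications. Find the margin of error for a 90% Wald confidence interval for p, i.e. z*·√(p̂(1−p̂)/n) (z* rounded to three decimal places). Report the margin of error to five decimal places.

ME = 0.04686

Sample proportion p̂ = 70/249 = 0.28112.
SE(p̂) = √(0.28112·0.71888/249) = 0.028489.
For 90% confidence, z* = 1.645.
ME = 1.645·0.028489 = 0.04686.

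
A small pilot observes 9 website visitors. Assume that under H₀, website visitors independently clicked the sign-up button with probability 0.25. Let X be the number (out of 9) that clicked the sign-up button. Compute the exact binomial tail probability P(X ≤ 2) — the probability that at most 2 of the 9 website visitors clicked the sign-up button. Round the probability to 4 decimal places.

X ~ Binomial(n=9, p=0.25).
P(X ≤ 2) = C(9,0)·0.25^0·0.75^9 + C(9,1)·0.25^1·0.75^8 + C(9,2)·0.25^2·0.75^7.
= 0.075085 + 0.225254 + 0.300339 = 0.6007.

P = 0.6007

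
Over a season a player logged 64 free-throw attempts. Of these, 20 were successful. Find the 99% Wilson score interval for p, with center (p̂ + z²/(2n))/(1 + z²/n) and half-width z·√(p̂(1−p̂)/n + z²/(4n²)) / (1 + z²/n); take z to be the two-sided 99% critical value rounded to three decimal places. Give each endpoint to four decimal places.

p̂ = 20/64 = 0.31250; z = 2.576, so z² = 6.635776.
1 + z²/n = 1.103684.
Adjusted center: (0.31250 + z²/(2n))/1.103684 = 0.33011.
Radicand: p̂(1−p̂)/n + z²/(4n²) = 0.003356934 + 0.000405016 = 0.003761950.
Half-width = z·√(radicand)/denom = 2.576·0.061335/1.103684 = 0.14316.
CI: 0.33011 ± 0.14316 = (0.1870, 0.4733).

(0.1870, 0.4733)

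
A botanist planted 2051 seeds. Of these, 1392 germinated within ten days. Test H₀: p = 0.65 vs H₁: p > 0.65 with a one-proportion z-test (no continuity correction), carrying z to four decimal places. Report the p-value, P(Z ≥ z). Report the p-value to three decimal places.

p̂ = 1392/2051 = 0.67869.
Null standard error: √(0.65·0.35/2051) = √0.000110922 = 0.010532.
z = (p̂ − p₀)/SE = (1392/2051 − 0.65)/0.010532 ≈ 2.7244.
From the standard normal, P(Z ≥ z) = 0.003.

p-value = 0.003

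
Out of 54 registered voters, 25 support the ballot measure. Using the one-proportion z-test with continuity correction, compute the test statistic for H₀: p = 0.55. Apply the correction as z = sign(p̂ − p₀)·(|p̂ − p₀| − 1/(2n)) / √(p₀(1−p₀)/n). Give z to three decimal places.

With x = 25 successes in n = 54, p̂ = 0.46296. p̂ − p₀ = -0.087037.
Continuity correction 1/(2n) = 1/108 = 0.009259.
Corrected numerator: |-0.087037| − 0.009259 = 0.077778.
Under H₀, SE = √(p₀(1−p₀)/n) = √(0.55·0.45/54) = √0.004583333 = 0.067700.
z = −0.077778/0.067700 = -1.149.

z = -1.149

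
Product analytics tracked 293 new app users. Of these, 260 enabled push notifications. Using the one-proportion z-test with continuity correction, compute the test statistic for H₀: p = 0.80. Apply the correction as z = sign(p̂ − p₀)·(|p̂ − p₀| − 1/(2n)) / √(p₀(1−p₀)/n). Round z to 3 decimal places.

z = 3.666

Sample proportion p̂ = 260/293 = 0.88737. p̂ − p₀ = 0.087372.
Continuity correction 1/(2n) = 1/586 = 0.001706.
Corrected numerator: |0.087372| − 0.001706 = 0.085666.
Under H₀, SE = √(p₀(1−p₀)/n) = √(0.80·0.20/293) = √0.000546075 = 0.023368.
z = +0.085666/0.023368 = 3.666.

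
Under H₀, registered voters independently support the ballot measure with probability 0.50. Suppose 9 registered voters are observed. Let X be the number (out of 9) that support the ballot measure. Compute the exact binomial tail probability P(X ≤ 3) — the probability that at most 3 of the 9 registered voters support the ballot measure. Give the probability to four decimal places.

X ~ Binomial(n=9, p=0.50).
P(X ≤ 3) = C(9,0)·0.50^0·0.50^9 + C(9,1)·0.50^1·0.50^8 + C(9,2)·0.50^2·0.50^7 + C(9,3)·0.50^3·0.50^6.
= 0.001953 + 0.017578 + 0.070312 + 0.164062 = 0.2539.

P = 0.2539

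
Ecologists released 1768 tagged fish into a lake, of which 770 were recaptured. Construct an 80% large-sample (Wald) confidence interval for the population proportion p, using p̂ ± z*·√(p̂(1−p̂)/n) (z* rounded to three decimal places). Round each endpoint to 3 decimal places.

(0.420, 0.451)

p̂ = 770/1768 = 0.43552.
SE(p̂) = √(0.43552·0.56448/1768) = 0.011792.
z* = 1.282 at the 80% level.
Margin = 1.282·0.011792 = 0.01512.
CI: 0.43552 ± 0.01512 = (0.420, 0.451).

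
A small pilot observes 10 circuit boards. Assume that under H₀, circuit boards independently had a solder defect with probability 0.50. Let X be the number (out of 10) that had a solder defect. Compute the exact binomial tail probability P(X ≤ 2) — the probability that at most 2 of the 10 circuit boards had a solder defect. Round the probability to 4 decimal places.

P = 0.0547

X ~ Binomial(n=10, p=0.50).
P(X ≤ 2) = C(10,0)·0.50^0·0.50^10 + C(10,1)·0.50^1·0.50^9 + C(10,2)·0.50^2·0.50^8.
= 0.000977 + 0.009766 + 0.043945 = 0.0547.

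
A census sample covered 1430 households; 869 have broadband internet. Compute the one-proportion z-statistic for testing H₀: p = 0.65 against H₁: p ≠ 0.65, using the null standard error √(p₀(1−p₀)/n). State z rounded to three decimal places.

With x = 869 successes in n = 1430, p̂ = 0.60769.
Null standard error: √(0.65·0.35/1430) = √0.000159091 = 0.012613.
z = (0.60769 − 0.65)/0.012613 = -0.04231/0.012613 = -3.354.

z = -3.354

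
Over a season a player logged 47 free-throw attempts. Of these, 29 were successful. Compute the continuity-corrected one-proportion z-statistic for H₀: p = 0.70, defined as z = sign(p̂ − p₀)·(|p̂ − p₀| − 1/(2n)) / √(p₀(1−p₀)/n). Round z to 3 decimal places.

z = -1.082

With x = 29 successes in n = 47, p̂ = 0.61702. p̂ − p₀ = -0.082979.
Continuity correction 1/(2n) = 1/94 = 0.010638.
Corrected numerator: |-0.082979| − 0.010638 = 0.072341.
Null standard error: √(0.70·0.30/47) = √0.004468085 = 0.066844.
z = −0.072341/0.066844 = -1.082.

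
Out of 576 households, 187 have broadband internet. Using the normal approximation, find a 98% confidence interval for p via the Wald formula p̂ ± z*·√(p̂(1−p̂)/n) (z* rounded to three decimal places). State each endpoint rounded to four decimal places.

Sample proportion p̂ = 187/576 = 0.32465.
Standard error of p̂: √(0.219253/576) = √0.000380648 = 0.019510.
z* = 2.326 at the 98% level.
Margin of error: 2.326 × 0.019510 = 0.04538.
Interval: 0.32465 ± 0.04538 → (0.2793, 0.3700).

(0.2793, 0.3700)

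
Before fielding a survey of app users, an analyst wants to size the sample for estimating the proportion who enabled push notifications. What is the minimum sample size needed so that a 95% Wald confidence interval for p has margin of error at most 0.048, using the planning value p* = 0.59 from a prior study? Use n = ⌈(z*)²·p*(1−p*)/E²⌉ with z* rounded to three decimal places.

For 95% confidence, z* = 1.960.
p*(1−p*) = 0.59·0.41 = 0.2419.
Required n before rounding: 3.841600 × 0.2419 / 0.048² = 403.335.
Rounding up, n = 404.

n = 404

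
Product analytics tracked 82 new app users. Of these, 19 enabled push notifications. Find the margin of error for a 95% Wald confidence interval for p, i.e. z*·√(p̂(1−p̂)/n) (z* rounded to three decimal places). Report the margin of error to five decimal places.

ME = 0.09132

p̂ = 19/82 = 0.23171.
Standard error of p̂: √(0.178019/82) = √0.002170964 = 0.046594.
The 95% critical value is z* = 1.960.
Margin of error = z*·SE = 1.960 × 0.046594 = 0.09132.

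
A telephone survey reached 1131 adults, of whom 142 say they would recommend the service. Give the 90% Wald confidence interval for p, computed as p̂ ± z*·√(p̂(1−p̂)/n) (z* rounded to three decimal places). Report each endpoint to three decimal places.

p̂ = 142/1131 = 0.12555.
Standard error of p̂: √(0.109789/1131) = √0.000097073 = 0.009853.
The 90% critical value is z* = 1.645.
Margin = 1.645·0.009853 = 0.01621.
Interval: 0.12555 ± 0.01621 → (0.109, 0.142).

(0.109, 0.142)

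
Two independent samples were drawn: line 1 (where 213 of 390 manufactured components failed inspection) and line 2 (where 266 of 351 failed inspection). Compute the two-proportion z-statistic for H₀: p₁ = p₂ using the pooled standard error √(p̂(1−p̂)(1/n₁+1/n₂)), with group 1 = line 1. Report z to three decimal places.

p̂₁ = 213/390 = 0.54615, p̂₂ = 266/351 = 0.75783.
Pooled p̂ = (213+266)/(390+351) = 479/741 = 0.64642.
Pooled SE = √[0.2285601·0.00541311] ≈ 0.035174.
z = (p̂₁ − p̂₂)/SE = (0.54615 − 0.75783)/0.035174 = -0.21168/0.035174 = -6.018.

z = -6.018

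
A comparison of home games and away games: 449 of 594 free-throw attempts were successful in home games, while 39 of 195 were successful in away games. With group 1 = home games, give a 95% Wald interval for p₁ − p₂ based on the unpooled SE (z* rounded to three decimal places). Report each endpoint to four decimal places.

(0.4900, 0.6218)

p̂₁ = 0.75589, p̂₂ = 0.20000, so the observed difference is 0.55589.
SE = √(0.000310638 + 0.000820513) = √0.001131151 = 0.033633.
z* = 1.960 at the 95% level. Margin of error = 0.06592.
CI: 0.55589 ± 0.06592 = (0.4900, 0.6218).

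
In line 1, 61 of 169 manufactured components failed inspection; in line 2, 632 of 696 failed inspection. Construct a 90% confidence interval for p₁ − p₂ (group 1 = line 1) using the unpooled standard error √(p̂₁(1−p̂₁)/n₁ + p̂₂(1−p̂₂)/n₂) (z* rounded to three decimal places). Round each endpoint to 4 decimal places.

(-0.6105, -0.4837)

p̂₁ = 0.36095, p̂₂ = 0.90805, so the observed difference is -0.54710.
Unpooled SE = √(p̂₁(1−p̂₁)/n₁ + p̂₂(1−p̂₂)/n₂) = √(0.001364877 + 0.000119969) = 0.038534.
For 90% confidence, z* = 1.645. Margin of error = 0.06339.
So the interval runs from -0.6105 to -0.4837.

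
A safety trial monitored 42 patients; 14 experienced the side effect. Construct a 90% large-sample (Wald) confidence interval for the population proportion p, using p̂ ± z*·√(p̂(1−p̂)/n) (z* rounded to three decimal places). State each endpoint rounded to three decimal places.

(0.214, 0.453)

With x = 14 successes in n = 42, p̂ = 0.33333.
SE(p̂) = √(0.33333·0.66667/42) = 0.072739.
The 90% critical value is z* = 1.645.
Margin of error: 1.645 × 0.072739 = 0.11966.
CI: 0.33333 ± 0.11966 = (0.214, 0.453).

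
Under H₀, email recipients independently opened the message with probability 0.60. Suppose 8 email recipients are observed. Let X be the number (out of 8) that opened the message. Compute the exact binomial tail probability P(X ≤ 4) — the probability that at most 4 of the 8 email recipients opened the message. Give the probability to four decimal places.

X ~ Binomial(n=8, p=0.60).
P(X ≤ 4) = Σ_{j=0}^{4} C(8,j)·0.60^j·0.40^{8−j}.
= 0.000655 + 0.007864 + 0.041288 + 0.123863 + 0.232243 = 0.4059.

P = 0.4059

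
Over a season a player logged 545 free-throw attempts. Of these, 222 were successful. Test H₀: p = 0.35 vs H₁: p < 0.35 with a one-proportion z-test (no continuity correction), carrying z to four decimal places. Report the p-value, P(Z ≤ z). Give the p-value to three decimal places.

The sample proportion is 222/545 = 0.40734.
Null standard error: √(0.35·0.65/545) = √0.000417431 = 0.020431.
z = (p̂ − p₀)/SE = (222/545 − 0.35)/0.020431 ≈ 2.8065.
p-value = P(Z ≤ z) with z = 2.8065 → 0.997.

p-value = 0.997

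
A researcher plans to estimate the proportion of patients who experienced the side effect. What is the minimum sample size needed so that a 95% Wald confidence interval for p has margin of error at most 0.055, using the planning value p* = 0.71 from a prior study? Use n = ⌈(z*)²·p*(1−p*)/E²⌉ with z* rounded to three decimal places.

n = 262

For 95% confidence, z* = 1.960.
p*(1−p*) = 0.71·0.29 = 0.2059.
Required n before rounding: 3.841600 × 0.2059 / 0.055² = 261.483.
⌈261.483⌉ = 262.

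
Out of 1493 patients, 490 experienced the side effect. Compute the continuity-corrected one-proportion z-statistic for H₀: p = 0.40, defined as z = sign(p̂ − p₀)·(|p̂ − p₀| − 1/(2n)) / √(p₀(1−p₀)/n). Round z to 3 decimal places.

The sample proportion is 490/1493 = 0.32820. p̂ − p₀ = -0.071802.
Continuity correction 1/(2n) = 1/2986 = 0.000335.
Corrected numerator: |-0.071802| − 0.000335 = 0.071467.
Null standard error: √(0.40·0.60/1493) = √0.000160750 = 0.012679.
z = (−)0.071467/0.012679 = -5.637.

z = -5.637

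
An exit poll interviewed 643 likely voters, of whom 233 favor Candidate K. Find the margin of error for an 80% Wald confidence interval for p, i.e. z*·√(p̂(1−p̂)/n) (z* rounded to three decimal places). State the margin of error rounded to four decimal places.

Sample proportion p̂ = 233/643 = 0.36236.
SE = √(p̂(1−p̂)/n) = √(0.231056/643) = 0.018956.
The 80% critical value is z* = 1.282.
Margin of error = z*·SE = 1.282 × 0.018956 = 0.0243.

ME = 0.0243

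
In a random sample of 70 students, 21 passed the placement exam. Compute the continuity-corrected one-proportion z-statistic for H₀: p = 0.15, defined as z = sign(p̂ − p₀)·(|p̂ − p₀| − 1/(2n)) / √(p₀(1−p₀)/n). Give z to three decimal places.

z = 3.347

Sample proportion p̂ = 21/70 = 0.30000. p̂ − p₀ = 0.150000.
1/(2n) = 0.007143.
Corrected numerator: |0.150000| − 0.007143 = 0.142857.
Under H₀, SE = √(p₀(1−p₀)/n) = √(0.15·0.85/70) = √0.001821429 = 0.042678.
z = +0.142857/0.042678 = 3.347.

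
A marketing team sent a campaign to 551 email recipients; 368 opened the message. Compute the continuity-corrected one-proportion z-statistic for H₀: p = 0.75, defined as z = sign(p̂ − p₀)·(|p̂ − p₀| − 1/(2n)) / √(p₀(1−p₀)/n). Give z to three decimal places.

z = -4.403

p̂ = 368/551 = 0.66788. p̂ − p₀ = -0.082123.
Continuity correction 1/(2n) = 1/1102 = 0.000907.
Corrected numerator: |-0.082123| − 0.000907 = 0.081216.
Under H₀, SE = √(p₀(1−p₀)/n) = √(0.75·0.25/551) = √0.000340290 = 0.018447.
z = (−)0.081216/0.018447 = -4.403.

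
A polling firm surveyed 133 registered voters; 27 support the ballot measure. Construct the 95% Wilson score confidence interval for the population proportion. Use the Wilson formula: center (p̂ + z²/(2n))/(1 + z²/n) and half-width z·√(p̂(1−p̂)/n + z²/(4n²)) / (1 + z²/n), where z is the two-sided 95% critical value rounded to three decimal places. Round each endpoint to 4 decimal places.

Here p̂ = 27/133 = 0.20301 and z = 1.960 (z² = 3.841600).
Denominator 1 + z²/n = 1 + 3.841600/133 = 1.028884.
Center = (0.20301 + 0.014442)/1.028884 = 0.21135.
Radicand: p̂(1−p̂)/n + z²/(4n²) = 0.001216507 + 0.000054294 = 0.001270801.
Half-width = z·√(radicand)/denom = 1.960·0.035648/1.028884 = 0.06791.
Interval: 0.21135 ± 0.06791 → (0.1434, 0.2793).

(0.1434, 0.2793)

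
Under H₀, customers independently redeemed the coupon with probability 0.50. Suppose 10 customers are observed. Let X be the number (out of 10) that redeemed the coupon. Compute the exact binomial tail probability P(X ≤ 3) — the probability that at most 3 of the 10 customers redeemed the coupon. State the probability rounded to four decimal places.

X is binomial with n = 10 and p = 0.50.
P(X ≤ 3) = C(10,0)·0.50^0·0.50^10 + C(10,1)·0.50^1·0.50^9 + C(10,2)·0.50^2·0.50^8 + C(10,3)·0.50^3·0.50^7.
= 0.000977 + 0.009766 + 0.043945 + 0.117188 = 0.1719.

P = 0.1719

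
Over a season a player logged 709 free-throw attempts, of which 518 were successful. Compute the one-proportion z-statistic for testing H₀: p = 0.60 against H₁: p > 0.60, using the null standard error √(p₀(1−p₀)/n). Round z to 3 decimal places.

z = 7.099

p̂ = 518/709 = 0.73061.
Null standard error: √(0.60·0.40/709) = √0.000338505 = 0.018399.
Test statistic: z = 0.13061/0.018399 = 7.099.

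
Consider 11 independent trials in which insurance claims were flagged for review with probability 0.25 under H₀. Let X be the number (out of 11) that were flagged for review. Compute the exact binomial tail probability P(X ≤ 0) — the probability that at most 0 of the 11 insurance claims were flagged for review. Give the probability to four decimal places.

P = 0.0422

X ~ Binomial(n=11, p=0.25).
P(X ≤ 0) = C(11,0)·0.25^0·0.75^11.
= 0.042235 = 0.0422.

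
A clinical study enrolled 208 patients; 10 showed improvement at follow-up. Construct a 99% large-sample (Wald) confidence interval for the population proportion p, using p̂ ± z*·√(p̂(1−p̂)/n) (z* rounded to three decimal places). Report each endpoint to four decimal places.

(0.0099, 0.0863)

The sample proportion is 10/208 = 0.04808.
Standard error of p̂: √(0.045766/208) = √0.000220027 = 0.014833.
z* = 2.576 at the 99% level.
Margin of error: 2.576 × 0.014833 = 0.03821.
CI: 0.04808 ± 0.03821 = (0.0099, 0.0863).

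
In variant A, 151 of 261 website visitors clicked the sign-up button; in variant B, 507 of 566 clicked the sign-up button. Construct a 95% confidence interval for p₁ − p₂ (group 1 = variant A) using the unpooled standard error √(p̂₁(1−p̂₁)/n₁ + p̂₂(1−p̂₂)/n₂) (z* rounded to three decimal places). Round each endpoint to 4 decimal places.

(-0.3822, -0.2522)

p̂₁ = 0.57854, p̂₂ = 0.89576, so the observed difference is -0.31722.
Unpooled SE = √(p̂₁(1−p̂₁)/n₁ + p̂₂(1−p̂₂)/n₂) = √(0.000934218 + 0.000164972) = 0.033154.
z* = 1.960 at the 95% level. Margin = 1.960·0.033154 = 0.06498.
CI: -0.31722 ± 0.06498 = (-0.3822, -0.2522).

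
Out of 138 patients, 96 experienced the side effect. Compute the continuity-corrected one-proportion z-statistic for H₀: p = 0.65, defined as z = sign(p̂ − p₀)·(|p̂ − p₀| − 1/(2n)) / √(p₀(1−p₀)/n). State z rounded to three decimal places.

With x = 96 successes in n = 138, p̂ = 0.69565. p̂ − p₀ = 0.045652.
Continuity correction 1/(2n) = 1/276 = 0.003623.
Corrected numerator: |0.045652| − 0.003623 = 0.042029.
Null standard error: √(0.65·0.35/138) = √0.001648551 = 0.040602.
z = +0.042029/0.040602 = 1.035.

z = 1.035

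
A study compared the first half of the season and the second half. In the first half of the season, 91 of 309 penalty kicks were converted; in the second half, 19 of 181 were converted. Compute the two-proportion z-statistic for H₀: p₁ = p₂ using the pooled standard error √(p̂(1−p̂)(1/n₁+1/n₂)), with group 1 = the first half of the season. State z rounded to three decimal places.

p̂₁ = 91/309 = 0.29450, p̂₂ = 19/181 = 0.10497.
Pooled p̂ = (91+19)/(309+181) = 110/490 = 0.22449.
Pooled SE = √[0.1740941·0.00876111] ≈ 0.039055.
z = 0.18953/0.039055 = 4.853.

z = 4.853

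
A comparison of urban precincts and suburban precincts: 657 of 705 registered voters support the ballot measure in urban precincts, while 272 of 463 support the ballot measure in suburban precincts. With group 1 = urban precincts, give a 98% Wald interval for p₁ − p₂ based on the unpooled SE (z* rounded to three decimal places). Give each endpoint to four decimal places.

(0.2868, 0.4021)

p̂₁ = 0.93191, p̂₂ = 0.58747, so the observed difference is 0.34444.
Unpooled SE = √(p̂₁(1−p̂₁)/n₁ + p̂₂(1−p̂₂)/n₂) = √(0.000089999 + 0.000523431) = 0.024768.
z* = 2.326 at the 98% level. Margin = 2.326·0.024768 = 0.05761.
CI: 0.34444 ± 0.05761 = (0.2868, 0.4021).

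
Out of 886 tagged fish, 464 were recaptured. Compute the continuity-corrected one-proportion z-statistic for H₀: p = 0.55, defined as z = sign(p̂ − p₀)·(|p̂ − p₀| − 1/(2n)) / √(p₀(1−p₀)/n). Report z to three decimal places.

Sample proportion p̂ = 464/886 = 0.52370. p̂ − p₀ = -0.026298.
1/(2n) = 0.000564.
Corrected numerator: |-0.026298| − 0.000564 = 0.025734.
Null standard error: √(0.55·0.45/886) = √0.000279345 = 0.016714.
z = −0.025734/0.016714 = -1.540.

z = -1.540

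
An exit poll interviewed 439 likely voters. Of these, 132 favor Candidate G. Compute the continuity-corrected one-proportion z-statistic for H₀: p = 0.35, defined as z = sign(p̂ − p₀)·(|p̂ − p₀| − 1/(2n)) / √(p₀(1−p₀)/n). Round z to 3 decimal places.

z = -2.116

With x = 132 successes in n = 439, p̂ = 0.30068. p̂ − p₀ = -0.049317.
Continuity correction 1/(2n) = 1/878 = 0.001139.
Corrected numerator: |-0.049317| − 0.001139 = 0.048178.
SE₀ = √(0.35·0.65/439) = 0.022765.
z = (−)0.048178/0.022765 = -2.116.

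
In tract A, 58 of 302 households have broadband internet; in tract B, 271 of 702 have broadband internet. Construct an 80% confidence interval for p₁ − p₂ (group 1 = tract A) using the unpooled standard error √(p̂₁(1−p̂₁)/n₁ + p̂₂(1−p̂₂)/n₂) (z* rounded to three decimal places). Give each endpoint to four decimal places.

(-0.2314, -0.1566)

p̂₁ = 58/302 = 0.19205, p̂₂ = 271/702 = 0.38604; p̂₁ − p̂₂ = -0.19399.
Unpooled SE = √(p̂₁(1−p̂₁)/n₁ + p̂₂(1−p̂₂)/n₂) = √(0.000513803 + 0.000337625) = 0.029179.
For 80% confidence, z* = 1.282. Margin of error = 0.03741.
CI: -0.19399 ± 0.03741 = (-0.2314, -0.1566).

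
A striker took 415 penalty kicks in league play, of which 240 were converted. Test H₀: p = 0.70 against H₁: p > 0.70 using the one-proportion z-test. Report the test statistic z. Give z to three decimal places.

With x = 240 successes in n = 415, p̂ = 0.57831.
Under H₀, SE = √(p₀(1−p₀)/n) = √(0.70·0.30/415) = √0.000506024 = 0.022495.
z = (p̂ − p₀)/SE = (0.57831 − 0.70)/0.022495 = -5.410.

z = -5.410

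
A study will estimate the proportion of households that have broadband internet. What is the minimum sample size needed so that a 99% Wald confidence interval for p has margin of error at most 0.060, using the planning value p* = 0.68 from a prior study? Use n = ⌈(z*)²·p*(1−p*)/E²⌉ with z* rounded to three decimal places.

n = 402

The 99% critical value is z* = 2.576.
p*(1−p*) = 0.2176.
(z*)²·p*(1−p*)/E² = 6.635776·0.2176/0.003600 = 401.096.
Rounding up, n = 402.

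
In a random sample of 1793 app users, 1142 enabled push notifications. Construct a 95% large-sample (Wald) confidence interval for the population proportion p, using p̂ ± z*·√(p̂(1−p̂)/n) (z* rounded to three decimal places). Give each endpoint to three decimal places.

(0.615, 0.659)

p̂ = 1142/1793 = 0.63692.
Standard error of p̂: √(0.231253/1793) = √0.000128975 = 0.011357.
z* = 1.960 at the 95% level.
Margin = 1.960·0.011357 = 0.02226.
Interval: 0.63692 ± 0.02226 → (0.615, 0.659).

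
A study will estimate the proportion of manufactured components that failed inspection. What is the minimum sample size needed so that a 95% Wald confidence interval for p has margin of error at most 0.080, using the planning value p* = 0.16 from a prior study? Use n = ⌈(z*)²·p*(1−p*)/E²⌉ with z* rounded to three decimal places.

For 95% confidence, z* = 1.960.
p*(1−p*) = 0.1344.
(z*)²·p*(1−p*)/E² = 3.841600·0.1344/0.006400 = 80.674.
⌈80.674⌉ = 81.

n = 81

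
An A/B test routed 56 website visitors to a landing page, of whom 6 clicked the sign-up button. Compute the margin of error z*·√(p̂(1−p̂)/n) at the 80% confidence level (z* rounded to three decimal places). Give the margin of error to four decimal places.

ME = 0.0530

With x = 6 successes in n = 56, p̂ = 0.10714.
Standard error of p̂: √(0.095663/56) = √0.001708273 = 0.041331.
The 80% critical value is z* = 1.282.
ME = 1.282·0.041331 = 0.0530.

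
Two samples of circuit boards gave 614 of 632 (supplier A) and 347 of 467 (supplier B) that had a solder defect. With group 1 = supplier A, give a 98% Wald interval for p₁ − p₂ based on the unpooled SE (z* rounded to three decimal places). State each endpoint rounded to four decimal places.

(0.1790, 0.2780)

p̂₁ = 614/632 = 0.97152, p̂₂ = 347/467 = 0.74304; p̂₁ − p̂₂ = 0.22848.
SE = √(0.000043781 + 0.000408846) = √0.000452627 = 0.021275.
z* = 2.326 at the 98% level. Margin of error = 0.04949.
Interval: 0.22848 ± 0.04949 → (0.1790, 0.2780).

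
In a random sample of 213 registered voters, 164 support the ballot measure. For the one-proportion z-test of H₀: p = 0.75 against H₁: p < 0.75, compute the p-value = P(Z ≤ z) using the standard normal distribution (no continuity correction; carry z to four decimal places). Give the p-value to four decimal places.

p-value = 0.7494

Sample proportion p̂ = 164/213 = 0.76995.
Under H₀, SE = √(p₀(1−p₀)/n) = √(0.75·0.25/213) = √0.000880282 = 0.029670.
z = (p̂ − p₀)/SE = (164/213 − 0.75)/0.029670 ≈ 0.6725.
From the standard normal, P(Z ≤ z) = 0.7494.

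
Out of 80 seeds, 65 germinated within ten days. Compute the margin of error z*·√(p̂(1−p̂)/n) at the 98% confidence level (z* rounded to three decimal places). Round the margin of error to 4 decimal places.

p̂ = 65/80 = 0.81250.
SE(p̂) = √(0.81250·0.18750/80) = 0.043638.
For 98% confidence, z* = 2.326.
Margin of error = z*·SE = 2.326 × 0.043638 = 0.1015.

ME = 0.1015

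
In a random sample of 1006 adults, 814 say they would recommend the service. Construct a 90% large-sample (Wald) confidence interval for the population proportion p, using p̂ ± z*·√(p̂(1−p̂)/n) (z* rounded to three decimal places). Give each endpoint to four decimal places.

(0.7888, 0.8295)

Sample proportion p̂ = 814/1006 = 0.80915.
SE(p̂) = √(0.80915·0.19085/1006) = 0.012390.
z* = 1.645 at the 90% level.
Margin of error: 1.645 × 0.012390 = 0.02038.
Interval: 0.80915 ± 0.02038 → (0.7888, 0.8295).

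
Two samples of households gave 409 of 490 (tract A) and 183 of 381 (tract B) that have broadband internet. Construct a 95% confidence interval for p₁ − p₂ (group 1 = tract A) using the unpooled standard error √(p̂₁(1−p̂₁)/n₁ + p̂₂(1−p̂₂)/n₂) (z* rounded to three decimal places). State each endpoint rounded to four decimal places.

(0.2944, 0.4144)

p̂₁ = 409/490 = 0.83469, p̂₂ = 183/381 = 0.48031; p̂₁ − p̂₂ = 0.35438.
Unpooled SE = √(p̂₁(1−p̂₁)/n₁ + p̂₂(1−p̂₂)/n₂) = √(0.000281592 + 0.000655151) = 0.030606.
The 95% critical value is z* = 1.960. Margin = 1.960·0.030606 = 0.05999.
So the interval runs from 0.2944 to 0.4144.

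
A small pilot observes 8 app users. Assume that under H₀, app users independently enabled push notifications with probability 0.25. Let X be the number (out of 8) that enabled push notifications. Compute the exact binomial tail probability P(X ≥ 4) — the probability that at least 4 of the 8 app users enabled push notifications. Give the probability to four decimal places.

X is binomial with n = 8 and p = 0.25.
P(X ≥ 4) = Σ_{j=4}^{8} C(8,j)·0.25^j·0.75^{8−j}.
= 0.086517 + 0.023071 + 0.003845 + 0.000366 + 0.000015 = 0.1138.

P = 0.1138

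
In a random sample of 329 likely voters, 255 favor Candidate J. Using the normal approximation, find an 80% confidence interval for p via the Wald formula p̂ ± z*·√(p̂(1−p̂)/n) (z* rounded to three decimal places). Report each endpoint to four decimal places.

(0.7456, 0.8046)

The sample proportion is 255/329 = 0.77508.
SE = √(p̂(1−p̂)/n) = √(0.174333/329) = 0.023019.
For 80% confidence, z* = 1.282.
Margin = 1.282·0.023019 = 0.02951.
So the interval runs from 0.7456 to 0.8046.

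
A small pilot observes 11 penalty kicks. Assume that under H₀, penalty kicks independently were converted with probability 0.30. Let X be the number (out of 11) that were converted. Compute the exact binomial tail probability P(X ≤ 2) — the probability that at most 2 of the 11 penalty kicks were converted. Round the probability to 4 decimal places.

P = 0.3127

X ~ Binomial(n=11, p=0.30).
P(X ≤ 2) = C(11,0)·0.30^0·0.70^11 + C(11,1)·0.30^1·0.70^10 + C(11,2)·0.30^2·0.70^9.
= 0.019773 + 0.093217 + 0.199750 = 0.3127.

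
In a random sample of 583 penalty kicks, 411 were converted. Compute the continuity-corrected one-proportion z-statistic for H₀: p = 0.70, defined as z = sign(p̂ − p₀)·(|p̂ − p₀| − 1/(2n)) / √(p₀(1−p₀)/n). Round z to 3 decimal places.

z = 0.217

The sample proportion is 411/583 = 0.70497. p̂ − p₀ = 0.004974.
1/(2n) = 0.000858.
Corrected numerator: |0.004974| − 0.000858 = 0.004116.
Under H₀, SE = √(p₀(1−p₀)/n) = √(0.70·0.30/583) = √0.000360206 = 0.018979.
z = (+)0.004116/0.018979 = 0.217.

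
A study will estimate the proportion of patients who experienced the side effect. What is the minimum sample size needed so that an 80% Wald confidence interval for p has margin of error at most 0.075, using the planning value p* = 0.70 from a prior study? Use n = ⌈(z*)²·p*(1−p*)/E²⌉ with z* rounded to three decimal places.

n = 62

For 80% confidence, z* = 1.282.
p*(1−p*) = 0.2100.
Required n before rounding: 1.643524 × 0.2100 / 0.075² = 61.358.
⌈61.358⌉ = 62.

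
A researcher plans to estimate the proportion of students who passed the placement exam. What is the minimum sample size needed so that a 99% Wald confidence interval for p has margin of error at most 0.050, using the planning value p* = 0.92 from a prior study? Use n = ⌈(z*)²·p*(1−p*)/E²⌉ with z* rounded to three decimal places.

z* = 2.576 at the 99% level.
p*(1−p*) = 0.0736.
Required n before rounding: 6.635776 × 0.0736 / 0.050² = 195.357.
⌈195.357⌉ = 196.

n = 196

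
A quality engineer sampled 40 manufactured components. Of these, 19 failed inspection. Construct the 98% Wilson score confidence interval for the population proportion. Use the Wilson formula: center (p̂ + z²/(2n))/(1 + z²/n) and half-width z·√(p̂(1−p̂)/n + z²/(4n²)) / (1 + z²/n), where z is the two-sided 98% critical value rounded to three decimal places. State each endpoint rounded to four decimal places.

(0.3056, 0.6504)

p̂ = 19/40 = 0.47500; z = 2.326, so z² = 5.410276.
Denominator 1 + z²/n = 1 + 5.410276/40 = 1.135257.
Adjusted center: (0.47500 + z²/(2n))/1.135257 = 0.47798.
Radicand: p̂(1−p̂)/n + z²/(4n²) = 0.006234375 + 0.000845356 = 0.007079731.
Half-width = 2.326·√0.007079731/1.135257 = 0.17239.
Interval: 0.47798 ± 0.17239 → (0.3056, 0.6504).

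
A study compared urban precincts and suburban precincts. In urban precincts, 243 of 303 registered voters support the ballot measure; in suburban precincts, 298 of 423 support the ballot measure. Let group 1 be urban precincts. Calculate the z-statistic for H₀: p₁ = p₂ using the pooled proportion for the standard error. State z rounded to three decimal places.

z = 2.973

p̂₁ = 243/303 = 0.80198, p̂₂ = 298/423 = 0.70449.
Pooling: p̂ = 541/726 = 0.74518.
Pooled SE = √[0.1898872·0.00566440] ≈ 0.032796.
z = (p̂₁ − p̂₂)/SE = (0.80198 − 0.70449)/0.032796 = 0.09749/0.032796 = 2.973.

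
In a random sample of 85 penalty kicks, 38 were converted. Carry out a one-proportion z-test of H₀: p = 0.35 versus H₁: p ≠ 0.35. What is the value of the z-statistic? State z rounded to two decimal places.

z = 1.88

The sample proportion is 38/85 = 0.44706.
SE₀ = √(0.35·0.65/85) = 0.051735.
z = (p̂ − p₀)/SE = (0.44706 − 0.35)/0.051735 = 1.88.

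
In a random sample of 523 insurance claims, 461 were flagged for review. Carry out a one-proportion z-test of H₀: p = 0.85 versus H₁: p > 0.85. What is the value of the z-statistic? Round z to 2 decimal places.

z = 2.01

With x = 461 successes in n = 523, p̂ = 0.88145.
SE₀ = √(0.85·0.15/523) = 0.015614.
Test statistic: z = 0.03145/0.015614 = 2.01.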